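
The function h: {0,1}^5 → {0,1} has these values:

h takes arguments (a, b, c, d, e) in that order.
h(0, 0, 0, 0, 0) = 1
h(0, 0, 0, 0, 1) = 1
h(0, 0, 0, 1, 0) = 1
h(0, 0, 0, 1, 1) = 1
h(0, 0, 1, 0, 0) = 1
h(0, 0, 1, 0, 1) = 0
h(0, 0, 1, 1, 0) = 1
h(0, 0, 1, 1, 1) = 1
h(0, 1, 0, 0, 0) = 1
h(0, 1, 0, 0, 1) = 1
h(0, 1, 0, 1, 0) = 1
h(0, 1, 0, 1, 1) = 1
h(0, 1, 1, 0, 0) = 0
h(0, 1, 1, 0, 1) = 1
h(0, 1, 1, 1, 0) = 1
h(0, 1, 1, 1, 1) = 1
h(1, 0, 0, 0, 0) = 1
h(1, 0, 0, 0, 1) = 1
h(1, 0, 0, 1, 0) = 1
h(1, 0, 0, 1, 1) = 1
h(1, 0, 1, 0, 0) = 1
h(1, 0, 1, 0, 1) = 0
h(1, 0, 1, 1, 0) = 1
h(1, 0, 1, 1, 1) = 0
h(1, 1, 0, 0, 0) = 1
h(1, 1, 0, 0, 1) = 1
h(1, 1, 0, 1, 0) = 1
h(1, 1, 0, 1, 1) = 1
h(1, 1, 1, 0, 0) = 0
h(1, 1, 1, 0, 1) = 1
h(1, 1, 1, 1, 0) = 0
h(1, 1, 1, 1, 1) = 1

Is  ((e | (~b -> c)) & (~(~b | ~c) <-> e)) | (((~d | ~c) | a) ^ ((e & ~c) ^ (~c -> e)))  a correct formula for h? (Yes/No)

Test each input against both h and the formula:
  a=0, b=0, c=0, d=0, e=0: formula gives 1, h = 1 ✓
  a=0, b=0, c=0, d=0, e=1: formula gives 1, h = 1 ✓
  a=0, b=0, c=0, d=1, e=0: formula gives 1, h = 1 ✓
  a=0, b=0, c=0, d=1, e=1: formula gives 1, h = 1 ✓
  …and likewise for the remaining 28 rows.
No disagreement on any input; they are logically equivalent.

Yes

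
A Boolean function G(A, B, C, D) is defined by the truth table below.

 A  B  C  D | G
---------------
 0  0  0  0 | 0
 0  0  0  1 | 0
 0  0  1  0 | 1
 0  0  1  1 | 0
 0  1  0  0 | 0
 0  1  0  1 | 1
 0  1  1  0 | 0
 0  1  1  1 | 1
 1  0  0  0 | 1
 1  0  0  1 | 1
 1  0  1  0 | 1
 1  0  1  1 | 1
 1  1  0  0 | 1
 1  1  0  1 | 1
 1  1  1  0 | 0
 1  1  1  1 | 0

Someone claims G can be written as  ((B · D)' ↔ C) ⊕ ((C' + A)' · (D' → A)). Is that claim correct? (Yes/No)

No

Evaluate ((B · D)' ↔ C) ⊕ ((C' + A)' · (D' → A)) on each row and compare to G:
  A=0, B=0, C=0, D=0: formula gives 0, G = 0 ✓
  A=0, B=0, C=0, D=1: formula gives 0, G = 0 ✓
  A=0, B=0, C=1, D=0: formula gives 1, G = 1 ✓
  A=0, B=0, C=1, D=1: formula gives 0, G = 0 ✓
  …
  A=0, B=1, C=1, D=0: formula gives 1, but G = 0 ✗
A single disagreement suffices: at (0,1,1,0) they differ, so the formula does not compute G.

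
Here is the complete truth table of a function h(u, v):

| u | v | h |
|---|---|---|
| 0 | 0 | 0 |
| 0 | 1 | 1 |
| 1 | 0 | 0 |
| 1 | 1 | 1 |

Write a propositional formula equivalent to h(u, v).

The output simply equals v.

h(u, v) = v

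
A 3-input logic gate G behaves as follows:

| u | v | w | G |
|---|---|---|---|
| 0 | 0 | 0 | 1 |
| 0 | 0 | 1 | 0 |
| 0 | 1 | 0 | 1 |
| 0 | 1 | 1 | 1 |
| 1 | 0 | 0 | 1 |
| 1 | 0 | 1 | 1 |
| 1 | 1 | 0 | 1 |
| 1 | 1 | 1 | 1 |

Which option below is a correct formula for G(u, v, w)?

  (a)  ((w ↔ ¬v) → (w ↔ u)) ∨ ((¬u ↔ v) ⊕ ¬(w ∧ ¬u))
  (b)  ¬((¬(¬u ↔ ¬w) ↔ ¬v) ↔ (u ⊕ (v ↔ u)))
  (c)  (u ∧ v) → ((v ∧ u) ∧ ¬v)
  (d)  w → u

(b) disagrees with G on (0,1,1) (formula → 0, table → 1); rule it out.
(c) disagrees with G on (0,0,1) (formula → 1, table → 0); rule it out.
(d) disagrees with G on (0,1,1) (formula → 0, table → 1); rule it out.
Only (a) survives; checking it on all 8 rows confirms it matches G.

a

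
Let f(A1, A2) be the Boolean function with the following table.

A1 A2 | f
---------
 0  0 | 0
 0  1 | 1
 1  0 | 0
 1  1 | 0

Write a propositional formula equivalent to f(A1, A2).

1 only at (0,1): NOT A1 AND A2.

f(A1, A2) = A1' · A2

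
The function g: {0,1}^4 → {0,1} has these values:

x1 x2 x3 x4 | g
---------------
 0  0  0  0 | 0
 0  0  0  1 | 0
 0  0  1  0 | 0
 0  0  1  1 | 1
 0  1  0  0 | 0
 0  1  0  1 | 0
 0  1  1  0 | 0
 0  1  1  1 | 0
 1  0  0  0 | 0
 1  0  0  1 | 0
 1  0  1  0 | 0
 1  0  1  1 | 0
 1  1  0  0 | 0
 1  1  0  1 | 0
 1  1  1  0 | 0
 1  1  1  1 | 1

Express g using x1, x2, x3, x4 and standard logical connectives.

g=1 on 2 inputs: (0,0,1,1), (1,1,1,1). Reading each as a conjunction of literals (¬x1·¬x2·x3·x4, x1·x2·x3·x4) and taking the OR gives the canonical DNF.

g(x1, x2, x3, x4) = (((x1' · x2') · x3) · x4) + (((x1 · x2) · x3) · x4)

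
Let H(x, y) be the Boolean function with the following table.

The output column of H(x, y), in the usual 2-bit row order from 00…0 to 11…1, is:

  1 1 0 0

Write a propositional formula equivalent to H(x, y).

H(x, y) = NOT x

The output is the negation of x.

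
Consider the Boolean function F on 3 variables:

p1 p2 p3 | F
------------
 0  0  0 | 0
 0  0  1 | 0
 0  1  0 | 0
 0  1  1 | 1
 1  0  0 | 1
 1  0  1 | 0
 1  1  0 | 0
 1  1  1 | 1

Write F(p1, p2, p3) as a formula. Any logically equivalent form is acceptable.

Collect the rows where F=1 — (0,1,1), (1,0,0), (1,1,1) — and write one minterm per row: ¬p1·p2·p3, p1·¬p2·¬p3, p1·p2·p3. Their union (logical OR) reproduces the table exactly.

F(p1, p2, p3) = (((~p1 & p2) & p3) | ((p1 & ~p2) & ~p3)) | ((p1 & p2) & p3)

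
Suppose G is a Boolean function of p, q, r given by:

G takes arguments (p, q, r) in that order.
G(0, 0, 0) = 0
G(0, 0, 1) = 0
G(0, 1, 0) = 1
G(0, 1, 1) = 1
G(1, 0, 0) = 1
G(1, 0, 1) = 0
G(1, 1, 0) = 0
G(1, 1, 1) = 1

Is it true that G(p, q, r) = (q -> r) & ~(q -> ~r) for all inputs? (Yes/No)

Evaluate (q -> r) & ~(q -> ~r) on each row and compare to G:
  p=0, q=0, r=0: formula gives 0, G = 0 ✓
  p=0, q=0, r=1: formula gives 0, G = 0 ✓
  p=0, q=1, r=0: formula gives 0, but G = 1 ✗
A single disagreement suffices: at (0,1,0) they differ, so the formula does not compute G.

No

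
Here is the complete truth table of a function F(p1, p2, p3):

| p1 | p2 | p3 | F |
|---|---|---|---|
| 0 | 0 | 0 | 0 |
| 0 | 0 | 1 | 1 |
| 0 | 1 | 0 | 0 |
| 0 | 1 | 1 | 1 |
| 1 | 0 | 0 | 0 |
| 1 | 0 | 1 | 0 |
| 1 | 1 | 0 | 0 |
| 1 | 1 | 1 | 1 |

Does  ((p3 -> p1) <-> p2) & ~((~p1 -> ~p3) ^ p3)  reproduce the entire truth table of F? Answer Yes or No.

No

Evaluate ((p3 -> p1) <-> p2) & ~((~p1 -> ~p3) ^ p3) on each row and compare to F:
  p1=0, p2=0, p3=0: formula gives 0, F = 0 ✓
  p1=0, p2=0, p3=1: formula gives 0, but F = 1 ✗
A single disagreement suffices: at (0,0,1) they differ, so the formula does not compute F.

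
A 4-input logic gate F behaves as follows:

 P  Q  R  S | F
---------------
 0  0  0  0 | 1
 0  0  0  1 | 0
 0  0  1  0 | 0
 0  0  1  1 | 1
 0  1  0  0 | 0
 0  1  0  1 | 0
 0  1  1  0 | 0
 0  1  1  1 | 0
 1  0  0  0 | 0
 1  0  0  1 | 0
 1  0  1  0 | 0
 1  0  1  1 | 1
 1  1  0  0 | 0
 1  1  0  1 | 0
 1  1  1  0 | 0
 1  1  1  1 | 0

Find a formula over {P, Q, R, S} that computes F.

F(P, Q, R, S) = ((((~P & ~Q) & ~R) & ~S) | (((~P & ~Q) & R) & S)) | (((P & ~Q) & R) & S)

Collect the rows where F=1 — (0,0,0,0), (0,0,1,1), (1,0,1,1) — and write one minterm per row: ¬P·¬Q·¬R·¬S, ¬P·¬Q·R·S, P·¬Q·R·S. Their union (logical OR) reproduces the table exactly.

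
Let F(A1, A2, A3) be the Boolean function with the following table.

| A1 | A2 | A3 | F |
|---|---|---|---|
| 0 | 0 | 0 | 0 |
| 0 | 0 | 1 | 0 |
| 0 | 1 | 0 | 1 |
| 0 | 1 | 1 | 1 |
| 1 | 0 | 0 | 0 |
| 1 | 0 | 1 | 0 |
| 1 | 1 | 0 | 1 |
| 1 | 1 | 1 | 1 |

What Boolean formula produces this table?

F(A1, A2, A3) = ((((A1' · A2) · A3') + ((A1' · A2) · A3)) + ((A1 · A2) · A3')) + ((A1 · A2) · A3)

The 1-rows are (0,1,0), (0,1,1), (1,1,0), (1,1,1). Each contributes one minterm — ¬A1·A2·¬A3; ¬A1·A2·A3; A1·A2·¬A3; A1·A2·A3 — and their disjunction is a sum-of-products form of F.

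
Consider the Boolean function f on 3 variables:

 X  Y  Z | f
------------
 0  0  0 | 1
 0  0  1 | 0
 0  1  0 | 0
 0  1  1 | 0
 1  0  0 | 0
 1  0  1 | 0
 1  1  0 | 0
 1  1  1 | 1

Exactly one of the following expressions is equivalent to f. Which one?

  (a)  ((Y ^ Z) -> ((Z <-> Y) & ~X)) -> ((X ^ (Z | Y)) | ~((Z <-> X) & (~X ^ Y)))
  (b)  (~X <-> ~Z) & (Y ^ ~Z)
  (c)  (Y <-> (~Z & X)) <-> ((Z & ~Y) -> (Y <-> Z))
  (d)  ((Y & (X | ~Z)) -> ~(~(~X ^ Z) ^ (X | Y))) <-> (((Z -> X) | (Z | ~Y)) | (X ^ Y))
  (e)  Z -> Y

b

(a) disagrees with f on (0,0,0) (formula → 0, table → 1); rule it out.
(c) disagrees with f on (1,1,0) (formula → 1, table → 0); rule it out.
(d) disagrees with f on (0,0,1) (formula → 1, table → 0); rule it out.
(e) disagrees with f on (0,1,0) (formula → 1, table → 0); rule it out.
That leaves (b). Evaluating it on every row reproduces the table of f exactly.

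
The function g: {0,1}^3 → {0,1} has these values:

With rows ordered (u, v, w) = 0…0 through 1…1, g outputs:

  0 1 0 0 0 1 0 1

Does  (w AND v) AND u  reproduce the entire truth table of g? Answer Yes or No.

Test each input against both g and the formula:
  u=0, v=0, w=0: formula gives 0, g = 0 ✓
  u=0, v=0, w=1: formula gives 0, but g = 1 ✗
Since they disagree at (0,0,1), the expression is not a correct formula for g.

No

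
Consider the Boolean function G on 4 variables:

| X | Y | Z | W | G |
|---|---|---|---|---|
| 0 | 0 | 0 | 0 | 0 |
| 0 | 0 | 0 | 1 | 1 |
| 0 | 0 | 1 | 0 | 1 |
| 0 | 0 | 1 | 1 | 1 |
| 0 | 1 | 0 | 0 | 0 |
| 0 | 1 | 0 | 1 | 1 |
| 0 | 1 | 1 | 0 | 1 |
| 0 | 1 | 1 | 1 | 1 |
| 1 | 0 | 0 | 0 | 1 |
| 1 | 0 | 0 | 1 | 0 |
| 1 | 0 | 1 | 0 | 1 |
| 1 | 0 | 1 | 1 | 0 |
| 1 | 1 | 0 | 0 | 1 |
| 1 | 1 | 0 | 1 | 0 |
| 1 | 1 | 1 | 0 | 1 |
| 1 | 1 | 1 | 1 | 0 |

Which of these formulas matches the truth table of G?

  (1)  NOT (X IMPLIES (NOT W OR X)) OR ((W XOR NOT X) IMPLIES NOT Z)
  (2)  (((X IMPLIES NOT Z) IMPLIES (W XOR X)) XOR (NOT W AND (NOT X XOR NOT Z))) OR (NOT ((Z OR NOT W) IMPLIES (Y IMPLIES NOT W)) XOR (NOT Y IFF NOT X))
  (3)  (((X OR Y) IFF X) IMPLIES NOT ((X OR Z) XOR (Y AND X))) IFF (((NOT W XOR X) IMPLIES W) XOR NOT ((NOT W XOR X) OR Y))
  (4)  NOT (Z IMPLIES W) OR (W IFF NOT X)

4

(1): at (0,0,0,0) it gives 1, but G = 0 — eliminated.
(2): at (0,0,0,0) it gives 1, but G = 0 — eliminated.
(3): at (0,0,0,1) it gives 0, but G = 1 — eliminated.
(4) is the remaining candidate, and it agrees with G on all 16 inputs.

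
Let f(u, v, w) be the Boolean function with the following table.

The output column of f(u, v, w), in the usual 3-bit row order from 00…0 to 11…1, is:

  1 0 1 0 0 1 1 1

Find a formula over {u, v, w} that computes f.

f(u, v, w) = ~((((~u & ~v) & w) | ((~u & v) & w)) | ((u & ~v) & ~w))

There are just 3 zero rows: (0,0,1), (0,1,1), (1,0,0). Their minterms are ¬u·¬v·w, ¬u·v·w, u·¬v·¬w; the OR of those covers precisely the 0-outputs, and negating it yields f.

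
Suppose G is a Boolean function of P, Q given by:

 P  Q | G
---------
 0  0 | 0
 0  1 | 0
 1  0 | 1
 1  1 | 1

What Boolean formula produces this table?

G(P, Q) = P

The output simply equals P.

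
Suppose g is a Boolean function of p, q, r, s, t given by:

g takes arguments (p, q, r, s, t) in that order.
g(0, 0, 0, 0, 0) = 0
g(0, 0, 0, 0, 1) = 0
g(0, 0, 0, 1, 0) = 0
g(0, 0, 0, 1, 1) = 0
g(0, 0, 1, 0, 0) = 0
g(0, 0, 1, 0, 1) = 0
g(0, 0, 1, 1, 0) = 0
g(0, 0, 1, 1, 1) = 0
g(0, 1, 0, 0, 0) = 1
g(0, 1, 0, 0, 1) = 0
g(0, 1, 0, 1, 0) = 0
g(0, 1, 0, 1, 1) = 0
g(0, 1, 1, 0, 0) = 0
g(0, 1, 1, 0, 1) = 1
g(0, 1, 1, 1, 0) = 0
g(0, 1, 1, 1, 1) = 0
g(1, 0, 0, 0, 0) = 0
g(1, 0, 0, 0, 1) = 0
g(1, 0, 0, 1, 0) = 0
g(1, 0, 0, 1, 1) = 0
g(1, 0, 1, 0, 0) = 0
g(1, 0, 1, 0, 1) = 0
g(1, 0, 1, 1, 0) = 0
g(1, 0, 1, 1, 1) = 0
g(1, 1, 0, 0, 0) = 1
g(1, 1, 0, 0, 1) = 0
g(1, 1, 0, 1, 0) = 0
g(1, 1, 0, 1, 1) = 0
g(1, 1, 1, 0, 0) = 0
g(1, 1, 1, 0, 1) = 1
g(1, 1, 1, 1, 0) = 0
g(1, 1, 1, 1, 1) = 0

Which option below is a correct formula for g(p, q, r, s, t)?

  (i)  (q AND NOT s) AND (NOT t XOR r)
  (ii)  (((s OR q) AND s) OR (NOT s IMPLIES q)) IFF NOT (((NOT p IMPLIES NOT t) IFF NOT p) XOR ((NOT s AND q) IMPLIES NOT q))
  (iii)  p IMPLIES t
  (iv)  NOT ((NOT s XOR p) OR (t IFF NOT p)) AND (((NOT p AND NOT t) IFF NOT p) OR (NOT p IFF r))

i

(ii): at (0,0,0,0,1) it gives 1, but g = 0 — eliminated.
(iii): at (0,0,0,0,0) it gives 1, but g = 0 — eliminated.
(iv): at (0,0,0,1,0) it gives 1, but g = 0 — eliminated.
That leaves (i). Evaluating it on every row reproduces the table of g exactly.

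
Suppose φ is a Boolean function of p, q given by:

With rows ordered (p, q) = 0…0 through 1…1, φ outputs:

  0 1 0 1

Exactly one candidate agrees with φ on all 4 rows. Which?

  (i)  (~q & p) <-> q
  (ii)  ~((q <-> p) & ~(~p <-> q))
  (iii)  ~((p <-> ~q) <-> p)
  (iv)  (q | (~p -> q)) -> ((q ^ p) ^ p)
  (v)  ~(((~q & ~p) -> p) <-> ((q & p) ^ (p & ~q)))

(i) fails at (0,0): the formula yields 1, φ is 0.
(ii) fails at (1,0): the formula yields 1, φ is 0.
(iv) fails at (0,0): the formula yields 1, φ is 0.
(v) fails at (1,1): the formula yields 0, φ is 1.
(iii) is the remaining candidate, and it agrees with φ on all 4 inputs.

iii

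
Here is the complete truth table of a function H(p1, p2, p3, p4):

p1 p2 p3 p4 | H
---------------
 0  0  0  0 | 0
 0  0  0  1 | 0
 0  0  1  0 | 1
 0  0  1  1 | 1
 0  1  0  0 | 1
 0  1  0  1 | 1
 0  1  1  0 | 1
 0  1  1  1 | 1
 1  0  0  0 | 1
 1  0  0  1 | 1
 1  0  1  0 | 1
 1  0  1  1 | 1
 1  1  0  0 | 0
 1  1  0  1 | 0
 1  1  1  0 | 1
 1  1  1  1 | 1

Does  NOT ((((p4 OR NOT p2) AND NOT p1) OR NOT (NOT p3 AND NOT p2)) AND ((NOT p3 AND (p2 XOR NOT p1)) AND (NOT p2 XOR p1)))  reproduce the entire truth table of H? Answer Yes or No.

Check the formula against H row by row:
  p1=0, p2=0, p3=0, p4=0: formula gives 0, H = 0 ✓
  p1=0, p2=0, p3=0, p4=1: formula gives 0, H = 0 ✓
  p1=0, p2=0, p3=1, p4=0: formula gives 1, H = 1 ✓
  p1=0, p2=0, p3=1, p4=1: formula gives 1, H = 1 ✓
  …and likewise for the remaining 12 rows.
All 16 rows match — the expression computes H exactly.

Yes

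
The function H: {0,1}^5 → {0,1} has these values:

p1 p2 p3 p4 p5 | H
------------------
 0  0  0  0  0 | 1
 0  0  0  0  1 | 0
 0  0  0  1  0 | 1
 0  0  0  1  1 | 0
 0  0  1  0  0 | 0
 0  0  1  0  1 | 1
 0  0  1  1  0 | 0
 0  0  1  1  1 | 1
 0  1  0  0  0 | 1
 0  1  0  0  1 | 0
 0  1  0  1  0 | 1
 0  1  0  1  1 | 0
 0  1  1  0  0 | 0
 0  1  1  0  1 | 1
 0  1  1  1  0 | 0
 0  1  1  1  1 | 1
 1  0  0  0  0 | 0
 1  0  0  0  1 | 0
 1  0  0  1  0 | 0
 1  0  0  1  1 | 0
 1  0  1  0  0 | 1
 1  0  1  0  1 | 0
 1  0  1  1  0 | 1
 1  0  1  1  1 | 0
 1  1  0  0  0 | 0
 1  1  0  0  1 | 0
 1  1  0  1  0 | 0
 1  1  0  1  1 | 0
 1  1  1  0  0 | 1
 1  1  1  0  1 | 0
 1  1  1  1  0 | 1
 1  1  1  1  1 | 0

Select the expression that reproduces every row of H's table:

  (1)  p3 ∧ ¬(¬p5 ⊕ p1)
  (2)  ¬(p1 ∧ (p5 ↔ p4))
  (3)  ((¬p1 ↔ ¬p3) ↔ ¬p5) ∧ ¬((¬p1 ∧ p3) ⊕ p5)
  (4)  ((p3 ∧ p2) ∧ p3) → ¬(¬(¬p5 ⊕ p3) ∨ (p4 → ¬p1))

3

(1) disagrees with H on (0,0,0,0,0) (formula → 0, table → 1); rule it out.
(2) disagrees with H on (0,0,0,0,1) (formula → 1, table → 0); rule it out.
(4) disagrees with H on (0,0,0,0,1) (formula → 1, table → 0); rule it out.
That leaves (3). Evaluating it on every row reproduces the table of H exactly.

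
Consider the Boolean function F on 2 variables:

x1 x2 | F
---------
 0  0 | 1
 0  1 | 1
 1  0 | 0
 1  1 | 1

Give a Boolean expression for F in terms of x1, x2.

This is x1 → x2 (false only at 1,0).

F(x1, x2) = x1 -> x2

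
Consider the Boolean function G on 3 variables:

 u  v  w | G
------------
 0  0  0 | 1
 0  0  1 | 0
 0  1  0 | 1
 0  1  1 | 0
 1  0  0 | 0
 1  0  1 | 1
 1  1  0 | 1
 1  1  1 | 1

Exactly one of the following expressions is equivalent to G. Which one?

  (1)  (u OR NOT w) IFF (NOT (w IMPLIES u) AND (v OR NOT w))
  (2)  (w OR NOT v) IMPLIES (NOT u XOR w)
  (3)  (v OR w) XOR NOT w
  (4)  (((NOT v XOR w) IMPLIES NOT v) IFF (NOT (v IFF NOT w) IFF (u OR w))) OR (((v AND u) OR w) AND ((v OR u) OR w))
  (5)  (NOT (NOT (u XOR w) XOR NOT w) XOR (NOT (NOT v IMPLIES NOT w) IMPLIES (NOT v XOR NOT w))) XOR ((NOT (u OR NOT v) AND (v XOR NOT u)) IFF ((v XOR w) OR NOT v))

(1) disagrees with G on (0,0,0) (formula → 0, table → 1); rule it out.
(3) disagrees with G on (0,0,1) (formula → 1, table → 0); rule it out.
(4) disagrees with G on (0,0,0) (formula → 0, table → 1); rule it out.
(5) disagrees with G on (0,0,0) (formula → 0, table → 1); rule it out.
That leaves (2). Evaluating it on every row reproduces the table of G exactly.

2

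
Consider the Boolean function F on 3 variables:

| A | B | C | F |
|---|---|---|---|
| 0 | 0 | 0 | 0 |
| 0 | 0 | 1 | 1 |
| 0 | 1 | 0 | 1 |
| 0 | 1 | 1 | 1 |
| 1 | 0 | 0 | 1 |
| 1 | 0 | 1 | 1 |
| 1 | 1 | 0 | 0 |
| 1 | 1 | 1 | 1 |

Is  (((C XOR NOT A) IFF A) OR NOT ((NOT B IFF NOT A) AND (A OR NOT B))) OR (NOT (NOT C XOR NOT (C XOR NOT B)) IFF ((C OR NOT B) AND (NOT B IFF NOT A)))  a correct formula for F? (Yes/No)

Test each input against both F and the formula:
  A=0, B=0, C=0: formula gives 0, F = 0 ✓
  A=0, B=0, C=1: formula gives 1, F = 1 ✓
  A=0, B=1, C=0: formula gives 1, F = 1 ✓
  A=0, B=1, C=1: formula gives 1, F = 1 ✓
  A=1, B=0, C=0: formula gives 1, F = 1 ✓
  … (the remaining 3 rows also agree.)
All 8 rows match — the expression computes F exactly.

Yes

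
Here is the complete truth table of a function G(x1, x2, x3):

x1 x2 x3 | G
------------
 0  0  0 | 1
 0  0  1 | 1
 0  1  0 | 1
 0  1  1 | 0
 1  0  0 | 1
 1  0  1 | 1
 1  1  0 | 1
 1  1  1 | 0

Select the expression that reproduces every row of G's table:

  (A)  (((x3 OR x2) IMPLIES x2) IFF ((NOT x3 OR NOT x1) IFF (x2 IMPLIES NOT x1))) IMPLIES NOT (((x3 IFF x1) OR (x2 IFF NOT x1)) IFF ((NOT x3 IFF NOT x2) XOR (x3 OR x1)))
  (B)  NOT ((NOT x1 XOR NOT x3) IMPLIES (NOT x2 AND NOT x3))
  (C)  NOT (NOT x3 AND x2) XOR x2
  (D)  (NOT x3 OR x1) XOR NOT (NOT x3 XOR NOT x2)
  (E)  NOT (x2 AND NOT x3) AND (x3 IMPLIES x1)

(A) disagrees with G on (0,0,0) (formula → 0, table → 1); rule it out.
(B) disagrees with G on (0,0,0) (formula → 0, table → 1); rule it out.
(D) disagrees with G on (0,0,0) (formula → 0, table → 1); rule it out.
(E) disagrees with G on (0,0,1) (formula → 0, table → 1); rule it out.
(C) is the remaining candidate, and it agrees with G on all 8 inputs.

C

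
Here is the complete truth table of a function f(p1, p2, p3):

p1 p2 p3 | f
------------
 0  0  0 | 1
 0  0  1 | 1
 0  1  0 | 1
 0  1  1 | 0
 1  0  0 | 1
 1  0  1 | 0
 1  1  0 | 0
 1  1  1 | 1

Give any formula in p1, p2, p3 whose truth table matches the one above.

f(p1, p2, p3) = ¬((((¬p1 ∧ p2) ∧ p3) ∨ ((p1 ∧ ¬p2) ∧ p3)) ∨ ((p1 ∧ p2) ∧ ¬p3))

The 0-rows are (0,1,1), (1,0,1), (1,1,0). Take each as a conjunction (¬p1·p2·p3, p1·¬p2·p3, p1·p2·¬p3), form their disjunction, and complement — that gives a formula that is 1 everywhere f is.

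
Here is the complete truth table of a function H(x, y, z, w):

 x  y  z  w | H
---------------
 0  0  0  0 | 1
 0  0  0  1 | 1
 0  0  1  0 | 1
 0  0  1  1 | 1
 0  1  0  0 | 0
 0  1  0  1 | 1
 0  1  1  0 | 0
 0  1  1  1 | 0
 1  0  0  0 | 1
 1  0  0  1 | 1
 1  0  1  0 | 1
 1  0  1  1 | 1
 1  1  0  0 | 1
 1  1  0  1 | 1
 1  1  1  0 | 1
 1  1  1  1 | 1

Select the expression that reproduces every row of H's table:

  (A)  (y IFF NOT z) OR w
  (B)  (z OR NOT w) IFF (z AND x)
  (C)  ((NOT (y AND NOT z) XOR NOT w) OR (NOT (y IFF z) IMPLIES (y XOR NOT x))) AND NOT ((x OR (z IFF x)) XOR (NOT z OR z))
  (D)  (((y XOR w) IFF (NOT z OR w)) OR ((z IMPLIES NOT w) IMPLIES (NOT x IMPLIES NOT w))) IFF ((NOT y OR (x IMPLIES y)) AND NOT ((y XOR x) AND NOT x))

D

(A): at (0,0,0,0) it gives 0, but H = 1 — eliminated.
(B): at (0,0,0,0) it gives 0, but H = 1 — eliminated.
(C): at (0,0,1,0) it gives 0, but H = 1 — eliminated.
(D) is the remaining candidate, and it agrees with H on all 16 inputs.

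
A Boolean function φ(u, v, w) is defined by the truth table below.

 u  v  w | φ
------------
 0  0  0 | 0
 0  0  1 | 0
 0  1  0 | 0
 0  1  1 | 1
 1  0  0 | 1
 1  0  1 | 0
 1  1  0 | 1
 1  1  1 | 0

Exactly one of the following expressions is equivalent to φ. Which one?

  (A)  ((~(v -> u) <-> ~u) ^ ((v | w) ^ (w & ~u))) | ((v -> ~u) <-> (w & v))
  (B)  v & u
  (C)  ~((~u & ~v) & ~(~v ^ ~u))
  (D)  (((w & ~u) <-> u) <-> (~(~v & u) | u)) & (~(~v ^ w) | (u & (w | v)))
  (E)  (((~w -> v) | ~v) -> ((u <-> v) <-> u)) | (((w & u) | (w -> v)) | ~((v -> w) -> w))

A

(B) fails at (0,1,1): the formula yields 0, φ is 1.
(C) fails at (0,1,0): the formula yields 1, φ is 0.
(D) fails at (0,1,0): the formula yields 1, φ is 0.
(E) fails at (0,0,0): the formula yields 1, φ is 0.
Only (A) survives; checking it on all 8 rows confirms it matches φ.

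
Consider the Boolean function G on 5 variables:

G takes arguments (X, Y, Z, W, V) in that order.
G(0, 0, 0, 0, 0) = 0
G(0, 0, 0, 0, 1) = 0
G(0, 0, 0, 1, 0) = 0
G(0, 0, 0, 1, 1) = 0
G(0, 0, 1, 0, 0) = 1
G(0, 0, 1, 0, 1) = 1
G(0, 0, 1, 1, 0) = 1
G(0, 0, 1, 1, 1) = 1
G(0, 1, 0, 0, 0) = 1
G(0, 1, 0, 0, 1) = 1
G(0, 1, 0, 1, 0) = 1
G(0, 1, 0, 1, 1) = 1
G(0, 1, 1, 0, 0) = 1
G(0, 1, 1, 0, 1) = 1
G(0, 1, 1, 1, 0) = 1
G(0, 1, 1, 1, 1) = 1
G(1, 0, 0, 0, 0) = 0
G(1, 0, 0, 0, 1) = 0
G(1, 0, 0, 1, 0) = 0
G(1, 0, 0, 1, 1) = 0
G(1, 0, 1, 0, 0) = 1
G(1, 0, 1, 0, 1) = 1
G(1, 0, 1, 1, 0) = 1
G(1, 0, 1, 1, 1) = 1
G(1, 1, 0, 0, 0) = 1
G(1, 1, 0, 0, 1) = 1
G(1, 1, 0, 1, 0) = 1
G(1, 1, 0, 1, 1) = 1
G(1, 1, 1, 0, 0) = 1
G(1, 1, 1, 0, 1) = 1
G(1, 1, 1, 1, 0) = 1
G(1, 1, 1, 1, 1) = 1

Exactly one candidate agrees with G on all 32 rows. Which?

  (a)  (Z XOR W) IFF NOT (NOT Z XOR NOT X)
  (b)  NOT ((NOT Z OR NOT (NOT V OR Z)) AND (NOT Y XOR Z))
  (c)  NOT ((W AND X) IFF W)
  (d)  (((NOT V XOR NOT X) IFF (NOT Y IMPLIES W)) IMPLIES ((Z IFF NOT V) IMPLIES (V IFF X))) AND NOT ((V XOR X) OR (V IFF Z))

b

(a) disagrees with G on (0,0,0,1,0) (formula → 1, table → 0); rule it out.
(c) disagrees with G on (0,0,0,1,0) (formula → 1, table → 0); rule it out.
(d) disagrees with G on (0,0,1,0,1) (formula → 0, table → 1); rule it out.
(b) is the remaining candidate, and it agrees with G on all 32 inputs.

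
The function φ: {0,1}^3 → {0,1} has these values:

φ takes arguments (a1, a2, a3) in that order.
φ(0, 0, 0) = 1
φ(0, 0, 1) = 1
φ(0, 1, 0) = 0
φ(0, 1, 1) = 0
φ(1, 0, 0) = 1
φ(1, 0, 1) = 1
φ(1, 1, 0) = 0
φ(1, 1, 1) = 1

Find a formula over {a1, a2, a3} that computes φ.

φ(a1, a2, a3) = NOT ((((NOT a1 AND a2) AND NOT a3) OR ((NOT a1 AND a2) AND a3)) OR ((a1 AND a2) AND NOT a3))

φ is 0 on only 3 rows — (0,1,0), (0,1,1), (1,1,0). Writing each as a minterm (¬a1·a2·¬a3, ¬a1·a2·a3, a1·a2·¬a3) and OR-ing them characterizes exactly where φ=0, so φ is the negation of that disjunction.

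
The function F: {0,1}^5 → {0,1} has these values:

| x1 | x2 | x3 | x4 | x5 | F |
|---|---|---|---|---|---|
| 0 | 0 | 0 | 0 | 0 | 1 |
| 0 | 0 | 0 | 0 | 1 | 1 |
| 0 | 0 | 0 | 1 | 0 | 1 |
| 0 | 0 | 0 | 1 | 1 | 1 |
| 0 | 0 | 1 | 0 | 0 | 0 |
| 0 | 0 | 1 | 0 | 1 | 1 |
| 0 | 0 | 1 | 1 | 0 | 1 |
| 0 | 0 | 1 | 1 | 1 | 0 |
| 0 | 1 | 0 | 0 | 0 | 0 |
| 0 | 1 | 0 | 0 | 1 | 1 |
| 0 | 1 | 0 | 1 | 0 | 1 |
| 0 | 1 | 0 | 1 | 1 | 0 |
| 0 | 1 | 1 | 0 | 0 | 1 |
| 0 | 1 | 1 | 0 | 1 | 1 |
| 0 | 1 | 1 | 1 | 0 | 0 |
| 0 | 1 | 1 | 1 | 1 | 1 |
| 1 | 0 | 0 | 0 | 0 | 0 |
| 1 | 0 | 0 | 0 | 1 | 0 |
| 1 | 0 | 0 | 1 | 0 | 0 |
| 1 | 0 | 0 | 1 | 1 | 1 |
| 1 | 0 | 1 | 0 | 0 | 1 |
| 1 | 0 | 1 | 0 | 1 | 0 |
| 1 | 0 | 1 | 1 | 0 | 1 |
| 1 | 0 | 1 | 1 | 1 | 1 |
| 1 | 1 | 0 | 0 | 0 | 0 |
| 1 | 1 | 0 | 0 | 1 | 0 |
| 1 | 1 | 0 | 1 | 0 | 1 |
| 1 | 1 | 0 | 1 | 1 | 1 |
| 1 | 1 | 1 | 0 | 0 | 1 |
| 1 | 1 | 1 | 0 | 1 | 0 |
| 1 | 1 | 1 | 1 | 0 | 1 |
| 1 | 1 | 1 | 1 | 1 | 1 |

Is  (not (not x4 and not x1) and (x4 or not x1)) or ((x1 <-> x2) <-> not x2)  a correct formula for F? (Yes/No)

Evaluate (not (not x4 and not x1) and (x4 or not x1)) or ((x1 <-> x2) <-> not x2) on each row and compare to F:
  x1=0, x2=0, x3=0, x4=0, x5=0: formula gives 1, F = 1 ✓
  x1=0, x2=0, x3=0, x4=0, x5=1: formula gives 1, F = 1 ✓
  x1=0, x2=0, x3=0, x4=1, x5=0: formula gives 1, F = 1 ✓
  x1=0, x2=0, x3=0, x4=1, x5=1: formula gives 1, F = 1 ✓
  x1=0, x2=0, x3=1, x4=0, x5=0: formula gives 1, but F = 0 ✗
Row (0,0,1,0,0) is a counterexample, so the formula is not equivalent to F.

No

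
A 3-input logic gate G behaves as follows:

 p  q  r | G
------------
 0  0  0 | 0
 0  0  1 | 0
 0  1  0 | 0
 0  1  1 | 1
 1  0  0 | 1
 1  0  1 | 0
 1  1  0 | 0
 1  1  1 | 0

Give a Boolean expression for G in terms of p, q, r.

G(p, q, r) = ((not p and q) and r) or ((p and not q) and not r)

The 1-rows are (0,1,1), (1,0,0). Each contributes one minterm — ¬p·q·r; p·¬q·¬r — and their disjunction is a sum-of-products form of G.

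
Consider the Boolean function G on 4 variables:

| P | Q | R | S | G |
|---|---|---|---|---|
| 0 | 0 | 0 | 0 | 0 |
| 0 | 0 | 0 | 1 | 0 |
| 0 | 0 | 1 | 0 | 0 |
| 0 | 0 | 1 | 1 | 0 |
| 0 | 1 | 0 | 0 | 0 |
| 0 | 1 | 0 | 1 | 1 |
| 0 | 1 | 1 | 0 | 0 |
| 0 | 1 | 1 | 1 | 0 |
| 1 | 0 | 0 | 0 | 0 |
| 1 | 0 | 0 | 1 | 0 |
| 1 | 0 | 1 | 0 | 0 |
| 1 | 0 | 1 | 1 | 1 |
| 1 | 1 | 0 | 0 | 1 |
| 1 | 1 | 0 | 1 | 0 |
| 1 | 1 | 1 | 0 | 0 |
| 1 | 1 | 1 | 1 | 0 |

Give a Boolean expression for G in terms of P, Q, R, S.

G(P, Q, R, S) = ((((not P and Q) and not R) and S) or (((P and not Q) and R) and S)) or (((P and Q) and not R) and not S)

G=1 on 3 inputs: (0,1,0,1), (1,0,1,1), (1,1,0,0). Reading each as a conjunction of literals (¬P·Q·¬R·S, P·¬Q·R·S, P·Q·¬R·¬S) and taking the OR gives the canonical DNF.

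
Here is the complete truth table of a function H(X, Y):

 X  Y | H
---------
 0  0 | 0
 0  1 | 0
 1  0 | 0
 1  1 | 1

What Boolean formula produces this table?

H(X, Y) = X and Y

The output is 1 only when every input is 1 — the AND of all inputs.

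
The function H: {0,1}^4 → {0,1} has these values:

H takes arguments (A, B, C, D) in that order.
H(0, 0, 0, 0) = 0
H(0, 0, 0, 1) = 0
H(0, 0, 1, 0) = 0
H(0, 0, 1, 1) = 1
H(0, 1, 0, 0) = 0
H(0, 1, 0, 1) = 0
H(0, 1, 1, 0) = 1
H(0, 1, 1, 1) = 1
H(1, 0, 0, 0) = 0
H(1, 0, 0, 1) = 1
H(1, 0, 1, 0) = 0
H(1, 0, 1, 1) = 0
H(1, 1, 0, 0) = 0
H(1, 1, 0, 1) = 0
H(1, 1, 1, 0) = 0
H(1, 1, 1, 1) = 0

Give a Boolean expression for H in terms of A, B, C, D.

H(A, B, C, D) = (((((~A & ~B) & C) & D) | (((~A & B) & C) & ~D)) | (((~A & B) & C) & D)) | (((A & ~B) & ~C) & D)

The 1-rows are (0,0,1,1), (0,1,1,0), (0,1,1,1), (1,0,0,1). Each contributes one minterm — ¬A·¬B·C·D; ¬A·B·C·¬D; ¬A·B·C·D; A·¬B·¬C·D — and their disjunction is a sum-of-products form of H.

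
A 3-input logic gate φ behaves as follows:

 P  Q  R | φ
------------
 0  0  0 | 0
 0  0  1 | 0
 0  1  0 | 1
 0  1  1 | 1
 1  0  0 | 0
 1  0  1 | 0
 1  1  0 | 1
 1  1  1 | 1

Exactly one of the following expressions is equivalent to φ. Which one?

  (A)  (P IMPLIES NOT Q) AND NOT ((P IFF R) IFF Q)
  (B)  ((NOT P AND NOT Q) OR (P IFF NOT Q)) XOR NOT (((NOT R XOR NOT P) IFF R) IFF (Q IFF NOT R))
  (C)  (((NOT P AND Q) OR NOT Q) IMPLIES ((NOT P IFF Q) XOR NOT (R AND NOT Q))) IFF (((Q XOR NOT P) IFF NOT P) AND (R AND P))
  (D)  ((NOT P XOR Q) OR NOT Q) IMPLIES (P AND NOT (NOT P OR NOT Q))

(A) disagrees with φ on (0,0,0) (formula → 1, table → 0); rule it out.
(B) disagrees with φ on (0,0,1) (formula → 1, table → 0); rule it out.
(C) disagrees with φ on (0,0,1) (formula → 1, table → 0); rule it out.
That leaves (D). Evaluating it on every row reproduces the table of φ exactly.

D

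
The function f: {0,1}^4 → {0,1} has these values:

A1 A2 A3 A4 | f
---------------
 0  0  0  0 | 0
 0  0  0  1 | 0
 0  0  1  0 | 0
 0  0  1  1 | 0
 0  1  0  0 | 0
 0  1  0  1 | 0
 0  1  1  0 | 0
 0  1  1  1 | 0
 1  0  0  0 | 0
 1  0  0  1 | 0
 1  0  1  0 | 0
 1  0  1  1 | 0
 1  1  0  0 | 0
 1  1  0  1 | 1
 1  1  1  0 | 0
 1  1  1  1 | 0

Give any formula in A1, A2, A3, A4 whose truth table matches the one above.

Only row (1,1,0,1) gives 1. That row's minterm A1·A2·¬A3·A4 is f directly.

f(A1, A2, A3, A4) = ((A1 ∧ A2) ∧ ¬A3) ∧ A4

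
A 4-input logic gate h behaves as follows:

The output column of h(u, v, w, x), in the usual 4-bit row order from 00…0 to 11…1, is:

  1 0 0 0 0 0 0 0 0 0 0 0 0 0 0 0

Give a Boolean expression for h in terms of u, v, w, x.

Only row (0,0,0,0) gives 1. That row's minterm ¬u·¬v·¬w·¬x is h directly.

h(u, v, w, x) = ((~u & ~v) & ~w) & ~x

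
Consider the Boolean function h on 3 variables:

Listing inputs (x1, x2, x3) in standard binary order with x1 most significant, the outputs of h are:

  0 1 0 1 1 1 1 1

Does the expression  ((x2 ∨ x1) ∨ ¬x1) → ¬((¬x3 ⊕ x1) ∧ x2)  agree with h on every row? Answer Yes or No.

No

Check the formula against h row by row:
  x1=0, x2=0, x3=0: formula gives 1, but h = 0 ✗
Row (0,0,0) is a counterexample, so the formula is not equivalent to h.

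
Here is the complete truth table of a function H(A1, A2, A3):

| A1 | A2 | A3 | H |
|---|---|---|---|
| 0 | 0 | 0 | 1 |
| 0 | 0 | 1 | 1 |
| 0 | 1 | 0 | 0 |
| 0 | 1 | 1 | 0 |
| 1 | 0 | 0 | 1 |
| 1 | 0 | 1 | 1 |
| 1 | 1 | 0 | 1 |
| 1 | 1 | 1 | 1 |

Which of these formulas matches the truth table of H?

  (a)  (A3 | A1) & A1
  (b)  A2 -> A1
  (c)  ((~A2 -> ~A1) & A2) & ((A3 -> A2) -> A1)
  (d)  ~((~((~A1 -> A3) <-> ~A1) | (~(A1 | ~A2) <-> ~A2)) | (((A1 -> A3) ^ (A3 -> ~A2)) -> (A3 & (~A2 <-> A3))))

b

(a) disagrees with H on (0,0,0) (formula → 0, table → 1); rule it out.
(c) disagrees with H on (0,0,0) (formula → 0, table → 1); rule it out.
(d) disagrees with H on (0,0,0) (formula → 0, table → 1); rule it out.
Only (b) survives; checking it on all 8 rows confirms it matches H.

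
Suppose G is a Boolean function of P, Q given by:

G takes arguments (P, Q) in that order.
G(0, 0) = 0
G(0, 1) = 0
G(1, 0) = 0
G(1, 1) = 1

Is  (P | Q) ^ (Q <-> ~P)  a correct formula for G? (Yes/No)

Test each input against both G and the formula:
  P=0, Q=0: formula gives 0, G = 0 ✓
  P=0, Q=1: formula gives 0, G = 0 ✓
  P=1, Q=0: formula gives 0, G = 0 ✓
  P=1, Q=1: formula gives 1, G = 1 ✓
Every row agrees, so the formula is equivalent.

Yes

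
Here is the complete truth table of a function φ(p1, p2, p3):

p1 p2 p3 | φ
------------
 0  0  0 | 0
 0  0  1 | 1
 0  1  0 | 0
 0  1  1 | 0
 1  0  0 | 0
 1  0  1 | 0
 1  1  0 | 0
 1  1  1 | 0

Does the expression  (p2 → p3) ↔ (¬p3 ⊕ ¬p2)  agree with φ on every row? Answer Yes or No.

Evaluate (p2 → p3) ↔ (¬p3 ⊕ ¬p2) on each row and compare to φ:
  p1=0, p2=0, p3=0: formula gives 0, φ = 0 ✓
  p1=0, p2=0, p3=1: formula gives 1, φ = 1 ✓
  p1=0, p2=1, p3=0: formula gives 0, φ = 0 ✓
  p1=0, p2=1, p3=1: formula gives 0, φ = 0 ✓
  p1=1, p2=0, p3=0: formula gives 0, φ = 0 ✓
  p1=1, p2=0, p3=1: formula gives 1, but φ = 0 ✗
A single disagreement suffices: at (1,0,1) they differ, so the formula does not compute φ.

No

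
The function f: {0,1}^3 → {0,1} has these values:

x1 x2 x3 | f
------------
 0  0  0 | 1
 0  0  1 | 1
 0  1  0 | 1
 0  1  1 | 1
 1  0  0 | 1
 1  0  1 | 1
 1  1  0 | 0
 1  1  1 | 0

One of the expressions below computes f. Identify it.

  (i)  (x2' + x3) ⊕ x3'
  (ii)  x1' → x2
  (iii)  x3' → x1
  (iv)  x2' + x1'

iv

(i) fails at (0,0,0): the formula yields 0, f is 1.
(ii) fails at (0,0,0): the formula yields 0, f is 1.
(iii) fails at (0,0,0): the formula yields 0, f is 1.
That leaves (iv). Evaluating it on every row reproduces the table of f exactly.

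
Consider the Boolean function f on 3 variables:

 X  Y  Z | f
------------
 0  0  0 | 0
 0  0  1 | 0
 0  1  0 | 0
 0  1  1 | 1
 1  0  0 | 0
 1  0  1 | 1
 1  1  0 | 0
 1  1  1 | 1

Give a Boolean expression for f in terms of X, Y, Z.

The 1-rows are (0,1,1), (1,0,1), (1,1,1). Each contributes one minterm — ¬X·Y·Z; X·¬Y·Z; X·Y·Z — and their disjunction is a sum-of-products form of f.

f(X, Y, Z) = (((NOT X AND Y) AND Z) OR ((X AND NOT Y) AND Z)) OR ((X AND Y) AND Z)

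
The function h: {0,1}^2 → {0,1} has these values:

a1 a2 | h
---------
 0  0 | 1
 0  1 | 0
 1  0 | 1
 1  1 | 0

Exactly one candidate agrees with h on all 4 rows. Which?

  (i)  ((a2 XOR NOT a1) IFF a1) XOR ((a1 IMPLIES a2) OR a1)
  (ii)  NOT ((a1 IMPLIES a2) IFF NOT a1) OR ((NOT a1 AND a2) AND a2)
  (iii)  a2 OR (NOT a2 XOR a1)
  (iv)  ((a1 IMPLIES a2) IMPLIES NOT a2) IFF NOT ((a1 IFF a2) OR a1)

(ii) disagrees with h on (0,0) (formula → 0, table → 1); rule it out.
(iii) disagrees with h on (0,1) (formula → 1, table → 0); rule it out.
(iv) disagrees with h on (0,0) (formula → 0, table → 1); rule it out.
That leaves (i). Evaluating it on every row reproduces the table of h exactly.

i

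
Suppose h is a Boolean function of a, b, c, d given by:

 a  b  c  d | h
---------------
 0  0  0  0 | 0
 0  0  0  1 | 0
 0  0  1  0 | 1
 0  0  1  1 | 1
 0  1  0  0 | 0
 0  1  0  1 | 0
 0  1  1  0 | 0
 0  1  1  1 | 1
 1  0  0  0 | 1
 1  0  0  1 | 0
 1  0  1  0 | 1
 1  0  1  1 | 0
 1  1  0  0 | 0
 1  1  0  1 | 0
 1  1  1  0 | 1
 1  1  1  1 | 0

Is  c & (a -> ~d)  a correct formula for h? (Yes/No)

No

Evaluate c & (a -> ~d) on each row and compare to h:
  a=0, b=0, c=0, d=0: formula gives 0, h = 0 ✓
  a=0, b=0, c=0, d=1: formula gives 0, h = 0 ✓
  a=0, b=0, c=1, d=0: formula gives 1, h = 1 ✓
  a=0, b=0, c=1, d=1: formula gives 1, h = 1 ✓
  …
  a=0, b=1, c=1, d=0: formula gives 1, but h = 0 ✗
Row (0,1,1,0) is a counterexample, so the formula is not equivalent to h.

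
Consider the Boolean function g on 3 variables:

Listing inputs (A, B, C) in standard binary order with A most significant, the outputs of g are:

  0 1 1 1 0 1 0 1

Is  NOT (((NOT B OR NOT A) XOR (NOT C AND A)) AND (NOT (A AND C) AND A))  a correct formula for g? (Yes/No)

No

Check the formula against g row by row:
  A=0, B=0, C=0: formula gives 1, but g = 0 ✗
Since they disagree at (0,0,0), the expression is not a correct formula for g.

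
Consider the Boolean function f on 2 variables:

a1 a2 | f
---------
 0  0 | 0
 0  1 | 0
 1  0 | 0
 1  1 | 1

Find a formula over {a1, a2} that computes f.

f(a1, a2) = a1 and a2

The output is 1 only when every input is 1 — the AND of all inputs.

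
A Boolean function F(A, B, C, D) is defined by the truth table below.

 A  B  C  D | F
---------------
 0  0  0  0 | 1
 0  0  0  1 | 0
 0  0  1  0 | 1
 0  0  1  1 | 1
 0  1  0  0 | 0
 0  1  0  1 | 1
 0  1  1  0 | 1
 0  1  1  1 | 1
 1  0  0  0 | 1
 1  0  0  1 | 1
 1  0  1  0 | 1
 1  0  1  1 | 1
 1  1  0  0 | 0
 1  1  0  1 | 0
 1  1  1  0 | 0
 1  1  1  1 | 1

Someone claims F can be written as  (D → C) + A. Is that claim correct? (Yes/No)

Evaluate (D → C) + A on each row and compare to F:
  A=0, B=0, C=0, D=0: formula gives 1, F = 1 ✓
  A=0, B=0, C=0, D=1: formula gives 0, F = 0 ✓
  A=0, B=0, C=1, D=0: formula gives 1, F = 1 ✓
  A=0, B=0, C=1, D=1: formula gives 1, F = 1 ✓
  A=0, B=1, C=0, D=0: formula gives 1, but F = 0 ✗
Since they disagree at (0,1,0,0), the expression is not a correct formula for F.

No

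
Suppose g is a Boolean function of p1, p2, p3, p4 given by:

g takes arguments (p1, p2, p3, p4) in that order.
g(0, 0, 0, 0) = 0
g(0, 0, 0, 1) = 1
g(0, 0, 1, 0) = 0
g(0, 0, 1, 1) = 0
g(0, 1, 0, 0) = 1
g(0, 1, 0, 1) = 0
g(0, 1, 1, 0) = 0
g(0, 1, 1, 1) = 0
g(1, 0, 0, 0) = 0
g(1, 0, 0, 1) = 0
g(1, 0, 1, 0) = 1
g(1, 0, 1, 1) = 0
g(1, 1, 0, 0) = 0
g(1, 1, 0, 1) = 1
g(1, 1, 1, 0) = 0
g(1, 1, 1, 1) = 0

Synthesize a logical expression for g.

The 1-rows are (0,0,0,1), (0,1,0,0), (1,0,1,0), (1,1,0,1). Each contributes one minterm — ¬p1·¬p2·¬p3·p4; ¬p1·p2·¬p3·¬p4; p1·¬p2·p3·¬p4; p1·p2·¬p3·p4 — and their disjunction is a sum-of-products form of g.

g(p1, p2, p3, p4) = (((((¬p1 ∧ ¬p2) ∧ ¬p3) ∧ p4) ∨ (((¬p1 ∧ p2) ∧ ¬p3) ∧ ¬p4)) ∨ (((p1 ∧ ¬p2) ∧ p3) ∧ ¬p4)) ∨ (((p1 ∧ p2) ∧ ¬p3) ∧ p4)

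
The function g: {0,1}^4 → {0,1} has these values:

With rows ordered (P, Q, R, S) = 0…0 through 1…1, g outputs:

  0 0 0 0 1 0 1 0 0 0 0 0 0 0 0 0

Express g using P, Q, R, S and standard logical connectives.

g=1 on 2 inputs: (0,1,0,0), (0,1,1,0). Reading each as a conjunction of literals (¬P·Q·¬R·¬S, ¬P·Q·R·¬S) and taking the OR gives the canonical DNF.

g(P, Q, R, S) = (((not P and Q) and not R) and not S) or (((not P and Q) and R) and not S)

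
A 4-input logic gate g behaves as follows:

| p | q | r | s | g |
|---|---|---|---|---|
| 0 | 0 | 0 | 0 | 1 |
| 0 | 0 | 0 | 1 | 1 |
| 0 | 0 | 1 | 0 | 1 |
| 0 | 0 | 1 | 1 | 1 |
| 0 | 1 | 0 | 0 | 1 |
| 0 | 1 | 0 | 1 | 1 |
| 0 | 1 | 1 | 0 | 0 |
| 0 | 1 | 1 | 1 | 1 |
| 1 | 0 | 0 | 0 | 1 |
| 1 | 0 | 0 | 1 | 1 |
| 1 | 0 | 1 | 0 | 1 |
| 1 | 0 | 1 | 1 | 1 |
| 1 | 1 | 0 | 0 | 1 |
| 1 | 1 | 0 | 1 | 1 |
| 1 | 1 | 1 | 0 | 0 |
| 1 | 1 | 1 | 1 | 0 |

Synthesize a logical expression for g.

g(p, q, r, s) = NOT (((((NOT p AND q) AND r) AND NOT s) OR (((p AND q) AND r) AND NOT s)) OR (((p AND q) AND r) AND s))

The 0-rows are (0,1,1,0), (1,1,1,0), (1,1,1,1). Take each as a conjunction (¬p·q·r·¬s, p·q·r·¬s, p·q·r·s), form their disjunction, and complement — that gives a formula that is 1 everywhere g is.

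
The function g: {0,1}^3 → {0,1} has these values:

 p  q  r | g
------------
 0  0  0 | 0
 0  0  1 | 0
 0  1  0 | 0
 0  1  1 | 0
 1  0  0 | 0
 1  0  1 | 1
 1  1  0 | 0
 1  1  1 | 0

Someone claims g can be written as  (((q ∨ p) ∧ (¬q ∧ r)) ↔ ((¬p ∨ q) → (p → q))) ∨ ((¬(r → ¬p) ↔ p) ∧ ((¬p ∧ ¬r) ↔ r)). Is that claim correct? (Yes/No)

Yes

Evaluate (((q ∨ p) ∧ (¬q ∧ r)) ↔ ((¬p ∨ q) → (p → q))) ∨ ((¬(r → ¬p) ↔ p) ∧ ((¬p ∧ ¬r) ↔ r)) on each row and compare to g:
  p=0, q=0, r=0: formula gives 0, g = 0 ✓
  p=0, q=0, r=1: formula gives 0, g = 0 ✓
  p=0, q=1, r=0: formula gives 0, g = 0 ✓
  p=0, q=1, r=1: formula gives 0, g = 0 ✓
  p=1, q=0, r=0: formula gives 0, g = 0 ✓
  … (the remaining 3 rows also agree.)
No disagreement on any input; they are logically equivalent.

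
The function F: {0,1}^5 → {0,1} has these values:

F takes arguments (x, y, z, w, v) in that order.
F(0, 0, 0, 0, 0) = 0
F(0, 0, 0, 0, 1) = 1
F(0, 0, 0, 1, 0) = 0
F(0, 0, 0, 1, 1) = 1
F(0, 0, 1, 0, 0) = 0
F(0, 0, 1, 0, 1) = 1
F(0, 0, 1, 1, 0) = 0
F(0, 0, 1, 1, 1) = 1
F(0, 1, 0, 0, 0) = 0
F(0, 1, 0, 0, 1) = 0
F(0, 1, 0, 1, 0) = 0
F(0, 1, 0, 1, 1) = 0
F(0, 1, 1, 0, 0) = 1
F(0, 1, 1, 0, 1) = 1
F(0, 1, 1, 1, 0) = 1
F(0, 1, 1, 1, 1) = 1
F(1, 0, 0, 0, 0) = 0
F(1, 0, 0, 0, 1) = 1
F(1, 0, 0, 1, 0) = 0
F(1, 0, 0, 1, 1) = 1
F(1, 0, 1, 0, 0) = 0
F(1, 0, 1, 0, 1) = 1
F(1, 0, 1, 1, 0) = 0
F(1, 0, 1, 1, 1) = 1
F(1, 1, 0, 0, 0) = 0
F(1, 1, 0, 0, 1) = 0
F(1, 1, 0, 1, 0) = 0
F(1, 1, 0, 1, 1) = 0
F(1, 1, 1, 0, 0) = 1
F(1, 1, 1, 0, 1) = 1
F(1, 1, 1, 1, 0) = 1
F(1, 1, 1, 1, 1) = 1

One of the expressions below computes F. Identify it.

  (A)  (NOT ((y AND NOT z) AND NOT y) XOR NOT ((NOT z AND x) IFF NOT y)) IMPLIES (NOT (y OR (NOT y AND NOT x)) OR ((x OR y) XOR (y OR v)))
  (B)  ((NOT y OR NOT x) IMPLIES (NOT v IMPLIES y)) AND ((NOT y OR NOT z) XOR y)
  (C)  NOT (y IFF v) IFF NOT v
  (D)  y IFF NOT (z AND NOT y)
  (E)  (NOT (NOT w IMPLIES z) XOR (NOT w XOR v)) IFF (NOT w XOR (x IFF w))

B

(A): at (0,0,0,0,0) it gives 1, but F = 0 — eliminated.
(C): at (0,0,0,0,1) it gives 0, but F = 1 — eliminated.
(D): at (0,0,0,0,1) it gives 0, but F = 1 — eliminated.
(E): at (0,0,0,0,0) it gives 1, but F = 0 — eliminated.
That leaves (B). Evaluating it on every row reproduces the table of F exactly.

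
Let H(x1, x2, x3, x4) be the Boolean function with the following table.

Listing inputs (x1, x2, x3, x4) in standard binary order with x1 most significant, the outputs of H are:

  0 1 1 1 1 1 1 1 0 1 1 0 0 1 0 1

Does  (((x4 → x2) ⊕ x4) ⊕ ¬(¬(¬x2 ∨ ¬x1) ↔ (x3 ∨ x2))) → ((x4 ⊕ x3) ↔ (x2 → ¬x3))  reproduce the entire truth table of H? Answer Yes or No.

Evaluate (((x4 → x2) ⊕ x4) ⊕ ¬(¬(¬x2 ∨ ¬x1) ↔ (x3 ∨ x2))) → ((x4 ⊕ x3) ↔ (x2 → ¬x3)) on each row and compare to H:
  x1=0, x2=0, x3=0, x4=0: formula gives 0, H = 0 ✓
  x1=0, x2=0, x3=0, x4=1: formula gives 1, H = 1 ✓
  x1=0, x2=0, x3=1, x4=0: formula gives 1, H = 1 ✓
  x1=0, x2=0, x3=1, x4=1: formula gives 1, H = 1 ✓
  …
  x1=1, x2=0, x3=1, x4=1: formula gives 1, but H = 0 ✗
Row (1,0,1,1) is a counterexample, so the formula is not equivalent to H.

No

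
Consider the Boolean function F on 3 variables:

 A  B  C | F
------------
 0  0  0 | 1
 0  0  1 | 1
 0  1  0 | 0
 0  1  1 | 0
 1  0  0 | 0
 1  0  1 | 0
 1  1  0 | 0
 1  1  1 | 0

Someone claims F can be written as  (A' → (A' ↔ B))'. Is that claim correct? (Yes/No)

Yes

Check the formula against F row by row:
  A=0, B=0, C=0: formula gives 1, F = 1 ✓
  A=0, B=0, C=1: formula gives 1, F = 1 ✓
  A=0, B=1, C=0: formula gives 0, F = 0 ✓
  A=0, B=1, C=1: formula gives 0, F = 0 ✓
  A=1, B=0, C=0: formula gives 0, F = 0 ✓
  … (the remaining 3 rows also agree.)
Every row agrees, so the formula is equivalent.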